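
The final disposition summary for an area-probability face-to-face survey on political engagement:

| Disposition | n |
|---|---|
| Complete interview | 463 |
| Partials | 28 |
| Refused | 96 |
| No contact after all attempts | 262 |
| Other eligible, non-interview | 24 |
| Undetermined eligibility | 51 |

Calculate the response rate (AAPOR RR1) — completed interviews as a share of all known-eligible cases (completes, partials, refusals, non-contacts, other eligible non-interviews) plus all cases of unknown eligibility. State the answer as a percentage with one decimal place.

50.1%

Numerator → 463
Base → 463 + 28 + 96 + 262 + 24 + 51 = 924
RR1 = 463 / 924 = 0.5011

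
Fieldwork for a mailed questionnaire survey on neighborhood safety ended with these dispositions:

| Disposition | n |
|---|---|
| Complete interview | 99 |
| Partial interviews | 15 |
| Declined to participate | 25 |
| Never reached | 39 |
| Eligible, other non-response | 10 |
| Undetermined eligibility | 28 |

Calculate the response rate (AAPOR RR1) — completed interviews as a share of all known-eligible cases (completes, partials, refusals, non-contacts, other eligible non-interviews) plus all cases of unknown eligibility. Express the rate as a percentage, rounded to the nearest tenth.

45.8%

Numerator: 99
Denominator: 99 + 15 + 25 + 39 + 10 + 28 = 216
RR1 = 99 / 216 = 0.4583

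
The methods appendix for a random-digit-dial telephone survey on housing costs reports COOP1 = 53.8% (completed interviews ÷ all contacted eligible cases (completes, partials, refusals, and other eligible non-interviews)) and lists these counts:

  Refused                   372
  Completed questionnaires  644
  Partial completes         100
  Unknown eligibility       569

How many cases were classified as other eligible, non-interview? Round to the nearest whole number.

COOP1 = 644 / D = 0.538
D = 644 / 0.538 = 1197.0
Rest of base = 1116
other eligible, non-interview = 1197.0 − 1116 ≈ 81

81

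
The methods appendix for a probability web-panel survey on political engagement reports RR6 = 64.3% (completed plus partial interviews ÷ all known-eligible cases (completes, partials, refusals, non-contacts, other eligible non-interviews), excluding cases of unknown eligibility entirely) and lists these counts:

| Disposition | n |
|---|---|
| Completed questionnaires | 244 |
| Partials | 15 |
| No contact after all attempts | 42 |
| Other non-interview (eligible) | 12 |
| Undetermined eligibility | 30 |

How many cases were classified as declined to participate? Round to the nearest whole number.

90

Top → 244 + 15 = 259
RR6 = 259 / D = 0.643
D = 259 / 0.643 = 402.8
Remaining denominator categories sum to 313
declined to participate = 402.8 − 313 ≈ 90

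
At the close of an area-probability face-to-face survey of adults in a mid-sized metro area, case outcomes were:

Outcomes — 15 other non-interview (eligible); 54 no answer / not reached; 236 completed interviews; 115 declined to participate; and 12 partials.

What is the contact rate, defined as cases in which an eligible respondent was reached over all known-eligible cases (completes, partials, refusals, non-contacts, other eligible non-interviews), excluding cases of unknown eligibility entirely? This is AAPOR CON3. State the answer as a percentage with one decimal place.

Top = 236 + 12 + 115 + 15 = 378
Base = 236 + 12 + 115 + 54 + 15 = 432
CON3 = 378 / 432 = 0.8750

87.5%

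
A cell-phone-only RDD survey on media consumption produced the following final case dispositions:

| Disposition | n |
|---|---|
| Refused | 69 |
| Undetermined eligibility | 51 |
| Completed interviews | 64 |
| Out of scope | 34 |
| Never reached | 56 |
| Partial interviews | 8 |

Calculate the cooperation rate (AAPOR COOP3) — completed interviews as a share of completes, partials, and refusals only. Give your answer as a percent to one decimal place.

Num → 64
Denominator → 64 + 8 + 69 = 141
COOP3 = 64 / 141 = 0.4539

45.4%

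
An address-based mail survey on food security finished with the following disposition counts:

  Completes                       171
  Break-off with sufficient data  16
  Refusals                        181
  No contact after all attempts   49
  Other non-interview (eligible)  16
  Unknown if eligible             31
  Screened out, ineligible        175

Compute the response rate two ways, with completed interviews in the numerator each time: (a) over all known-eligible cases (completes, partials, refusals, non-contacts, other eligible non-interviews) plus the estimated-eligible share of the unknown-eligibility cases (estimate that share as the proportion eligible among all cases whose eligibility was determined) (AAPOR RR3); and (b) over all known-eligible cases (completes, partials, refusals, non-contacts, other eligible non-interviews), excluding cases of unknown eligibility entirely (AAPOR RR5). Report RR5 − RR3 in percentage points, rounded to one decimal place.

Top: 171
Eligible (known): 171 + 16 + 181 + 49 + 16 = 433
e = 433 / (433 + 175) = 433 / 608 = 0.7122
e × U: 0.7122 × 31 = 22.08
Denom: 433 + 22.08 = 455.08
RR3 = 171 / 455.08 = 0.3758
Denom: 171 + 16 + 181 + 49 + 16 = 433
RR5 = 171 / 433 = 0.3949
Difference = 39.49 − 37.58 = 1.91 percentage points

1.9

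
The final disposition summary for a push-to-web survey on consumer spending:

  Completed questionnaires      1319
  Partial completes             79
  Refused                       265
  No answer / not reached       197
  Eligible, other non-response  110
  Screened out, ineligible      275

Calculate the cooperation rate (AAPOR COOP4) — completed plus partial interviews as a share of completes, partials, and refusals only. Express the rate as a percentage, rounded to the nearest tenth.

84.1%

Numerator: 1319 + 79 = 1398
Denominator: 1319 + 79 + 265 = 1663
COOP4 = 1398 / 1663 = 0.8406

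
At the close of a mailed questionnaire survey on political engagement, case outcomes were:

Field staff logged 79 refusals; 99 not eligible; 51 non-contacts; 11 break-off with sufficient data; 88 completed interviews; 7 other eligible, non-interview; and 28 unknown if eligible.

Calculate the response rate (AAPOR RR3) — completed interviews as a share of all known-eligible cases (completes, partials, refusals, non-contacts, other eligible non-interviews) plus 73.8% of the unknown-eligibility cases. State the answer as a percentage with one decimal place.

34.3%

Numerator → 88
Eligible (known) → 88 + 11 + 79 + 51 + 7 = 236
Eligible share of unknowns → 0.7380 × 28 = 20.66
Base → 236 + 20.66 = 256.66
RR3 = 88 / 256.66 = 0.3429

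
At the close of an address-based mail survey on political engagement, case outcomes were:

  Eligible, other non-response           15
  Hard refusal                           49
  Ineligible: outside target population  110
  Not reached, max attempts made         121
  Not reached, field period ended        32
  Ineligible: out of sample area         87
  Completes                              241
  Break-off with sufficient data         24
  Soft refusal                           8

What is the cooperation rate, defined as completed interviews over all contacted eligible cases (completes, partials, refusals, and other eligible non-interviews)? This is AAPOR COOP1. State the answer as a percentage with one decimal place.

71.5%

Declined to participate = 49 + 8 = 57
Never reached = 32 + 121 = 153
Not eligible = 110 + 87 = 197
Numerator → 241
Denom → 241 + 24 + 57 + 15 = 337
COOP1 = 241 / 337 = 0.7151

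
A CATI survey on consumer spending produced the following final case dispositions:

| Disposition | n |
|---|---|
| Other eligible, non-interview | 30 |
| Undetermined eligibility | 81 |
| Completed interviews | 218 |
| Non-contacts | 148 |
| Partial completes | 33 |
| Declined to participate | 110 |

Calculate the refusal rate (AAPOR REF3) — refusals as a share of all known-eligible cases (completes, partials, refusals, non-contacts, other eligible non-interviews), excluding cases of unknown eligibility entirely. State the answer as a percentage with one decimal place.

Numerator = 110
Denominator = 218 + 33 + 110 + 148 + 30 = 539
REF3 = 110 / 539 = 0.2041

20.4%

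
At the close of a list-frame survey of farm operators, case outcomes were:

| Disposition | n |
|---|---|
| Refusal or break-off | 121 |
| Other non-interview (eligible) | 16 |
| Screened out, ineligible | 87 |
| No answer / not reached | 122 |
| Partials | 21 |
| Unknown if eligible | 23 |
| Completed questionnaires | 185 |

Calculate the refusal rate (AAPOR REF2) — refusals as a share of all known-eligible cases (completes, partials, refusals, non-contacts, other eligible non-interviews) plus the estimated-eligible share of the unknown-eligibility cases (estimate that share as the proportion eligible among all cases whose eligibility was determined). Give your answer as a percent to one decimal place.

Top = 121
Eligible (known) = 185 + 21 + 121 + 122 + 16 = 465
e = 465 / (465 + 87) = 465 / 552 = 0.8424
e × U = 0.8424 × 23 = 19.38
Denominator = 465 + 19.38 = 484.38
REF2 = 121 / 484.38 = 0.2498

25.0%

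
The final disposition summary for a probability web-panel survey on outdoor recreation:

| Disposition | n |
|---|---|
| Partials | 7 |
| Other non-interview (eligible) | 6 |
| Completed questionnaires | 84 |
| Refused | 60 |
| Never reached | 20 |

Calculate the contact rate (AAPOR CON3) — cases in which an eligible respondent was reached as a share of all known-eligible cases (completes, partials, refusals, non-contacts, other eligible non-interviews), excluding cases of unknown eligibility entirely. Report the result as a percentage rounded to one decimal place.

88.7%

Num: 84 + 7 + 60 + 6 = 157
Denom: 84 + 7 + 60 + 20 + 6 = 177
CON3 = 157 / 177 = 0.8870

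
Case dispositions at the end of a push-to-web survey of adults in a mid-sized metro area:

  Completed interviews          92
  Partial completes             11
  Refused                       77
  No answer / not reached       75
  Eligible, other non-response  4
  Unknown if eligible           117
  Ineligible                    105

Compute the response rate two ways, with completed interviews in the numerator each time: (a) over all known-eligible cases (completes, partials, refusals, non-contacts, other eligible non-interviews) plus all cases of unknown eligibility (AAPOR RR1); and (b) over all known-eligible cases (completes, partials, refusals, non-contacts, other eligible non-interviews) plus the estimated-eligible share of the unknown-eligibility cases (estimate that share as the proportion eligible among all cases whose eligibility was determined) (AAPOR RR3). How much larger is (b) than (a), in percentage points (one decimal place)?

Num: 92
Denominator: 92 + 11 + 77 + 75 + 4 + 117 = 376
RR1 = 92 / 376 = 0.2447
Known eligible: 92 + 11 + 77 + 75 + 4 = 259
e = 259 / (259 + 105) = 259 / 364 = 0.7115
Eligible share of unknowns: 0.7115 × 117 = 83.25
Denominator: 259 + 83.25 = 342.25
RR3 = 92 / 342.25 = 0.2688
Difference = 26.88 − 24.47 = 2.41 percentage points

2.4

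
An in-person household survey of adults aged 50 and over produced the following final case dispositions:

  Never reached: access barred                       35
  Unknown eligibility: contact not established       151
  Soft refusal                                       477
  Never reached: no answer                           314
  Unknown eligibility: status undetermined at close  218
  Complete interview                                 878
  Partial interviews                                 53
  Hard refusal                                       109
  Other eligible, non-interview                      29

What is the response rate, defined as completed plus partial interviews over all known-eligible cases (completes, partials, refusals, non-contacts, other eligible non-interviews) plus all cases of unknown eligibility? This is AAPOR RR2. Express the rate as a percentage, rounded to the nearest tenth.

Refused = 109 + 477 = 586
Non-contacts = 314 + 35 = 349
Eligibility not determined = 151 + 218 = 369
Top → 878 + 53 = 931
Base → 878 + 53 + 586 + 349 + 29 + 369 = 2264
RR2 = 931 / 2264 = 0.4112

41.1%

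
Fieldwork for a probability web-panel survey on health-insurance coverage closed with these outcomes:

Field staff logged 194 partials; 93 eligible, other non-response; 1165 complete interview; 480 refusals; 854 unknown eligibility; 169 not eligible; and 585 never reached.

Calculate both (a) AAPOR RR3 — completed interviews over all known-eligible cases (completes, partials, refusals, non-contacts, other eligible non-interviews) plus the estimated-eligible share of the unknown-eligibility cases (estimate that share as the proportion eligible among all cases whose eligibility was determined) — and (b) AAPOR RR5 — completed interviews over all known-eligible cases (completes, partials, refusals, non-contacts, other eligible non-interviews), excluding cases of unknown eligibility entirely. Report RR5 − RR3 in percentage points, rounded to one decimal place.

Num = 1165
Eligible (known) = 1165 + 194 + 480 + 585 + 93 = 2517
e = 2517 / (2517 + 169) = 2517 / 2686 = 0.9371
Eligible share of unknowns = 0.9371 × 854 = 800.28
Denominator = 2517 + 800.28 = 3317.28
RR3 = 1165 / 3317.28 = 0.3512
Denominator = 1165 + 194 + 480 + 585 + 93 = 2517
RR5 = 1165 / 2517 = 0.4629
Difference = 46.29 − 35.12 = 11.17 percentage points

11.2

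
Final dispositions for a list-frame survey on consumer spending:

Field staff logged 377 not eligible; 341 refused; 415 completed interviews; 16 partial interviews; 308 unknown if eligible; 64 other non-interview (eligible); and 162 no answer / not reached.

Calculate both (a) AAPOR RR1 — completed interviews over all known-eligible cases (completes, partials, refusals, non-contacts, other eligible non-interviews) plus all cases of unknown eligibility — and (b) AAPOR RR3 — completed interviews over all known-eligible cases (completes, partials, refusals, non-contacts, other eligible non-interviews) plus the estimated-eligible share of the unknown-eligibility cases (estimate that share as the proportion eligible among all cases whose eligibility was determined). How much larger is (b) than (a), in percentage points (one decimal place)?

2.2

Top = 415
Denominator = 415 + 16 + 341 + 162 + 64 + 308 = 1306
RR1 = 415 / 1306 = 0.3178
Known eligible = 415 + 16 + 341 + 162 + 64 = 998
e = 998 / (998 + 377) = 998 / 1375 = 0.7258
Estimated eligible among unknowns = 0.7258 × 308 = 223.55
Denominator = 998 + 223.55 = 1221.55
RR3 = 415 / 1221.55 = 0.3397
Difference = 33.97 − 31.78 = 2.19 percentage points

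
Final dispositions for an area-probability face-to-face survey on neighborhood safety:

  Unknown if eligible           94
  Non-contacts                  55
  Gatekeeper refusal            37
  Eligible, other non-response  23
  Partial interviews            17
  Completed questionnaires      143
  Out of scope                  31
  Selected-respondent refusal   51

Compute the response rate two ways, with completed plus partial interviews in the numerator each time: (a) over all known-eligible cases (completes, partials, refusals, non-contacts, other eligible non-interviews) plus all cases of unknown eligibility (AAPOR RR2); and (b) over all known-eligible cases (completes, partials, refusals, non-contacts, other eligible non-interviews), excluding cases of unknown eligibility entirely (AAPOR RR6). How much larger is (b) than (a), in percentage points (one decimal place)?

11.0

Refused = 37 + 51 = 88
Num = 143 + 17 = 160
Denom = 143 + 17 + 88 + 55 + 23 + 94 = 420
RR2 = 160 / 420 = 0.3810
Denom = 143 + 17 + 88 + 55 + 23 = 326
RR6 = 160 / 326 = 0.4908
Difference = 49.08 − 38.10 = 10.98 percentage points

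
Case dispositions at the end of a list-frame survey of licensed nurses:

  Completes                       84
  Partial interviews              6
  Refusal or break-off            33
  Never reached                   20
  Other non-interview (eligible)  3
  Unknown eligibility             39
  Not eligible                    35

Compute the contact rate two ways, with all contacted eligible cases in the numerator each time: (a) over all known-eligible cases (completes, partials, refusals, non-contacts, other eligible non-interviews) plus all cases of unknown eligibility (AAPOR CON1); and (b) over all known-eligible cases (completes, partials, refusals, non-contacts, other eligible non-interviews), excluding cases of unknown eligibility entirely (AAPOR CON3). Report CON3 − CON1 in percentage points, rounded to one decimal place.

18.2

Top = 84 + 6 + 33 + 3 = 126
Denominator = 84 + 6 + 33 + 20 + 3 + 39 = 185
CON1 = 126 / 185 = 0.6811
Denominator = 84 + 6 + 33 + 20 + 3 = 146
CON3 = 126 / 146 = 0.8630
Difference = 86.30 − 68.11 = 18.19 percentage points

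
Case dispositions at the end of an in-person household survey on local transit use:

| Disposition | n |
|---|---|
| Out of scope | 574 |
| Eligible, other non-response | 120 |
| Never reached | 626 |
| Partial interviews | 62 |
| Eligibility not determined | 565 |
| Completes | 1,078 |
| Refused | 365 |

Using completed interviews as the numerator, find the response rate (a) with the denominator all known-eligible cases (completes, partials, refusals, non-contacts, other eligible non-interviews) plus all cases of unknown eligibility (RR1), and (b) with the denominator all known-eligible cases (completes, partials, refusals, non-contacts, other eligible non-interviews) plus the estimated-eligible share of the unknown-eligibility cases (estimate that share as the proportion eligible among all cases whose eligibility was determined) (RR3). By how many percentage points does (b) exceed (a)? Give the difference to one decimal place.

Numerator = 1078
Denom = 1078 + 62 + 365 + 626 + 120 + 565 = 2816
RR1 = 1078 / 2816 = 0.3828
Determined eligible = 1078 + 62 + 365 + 626 + 120 = 2251
e = 2251 / (2251 + 574) = 2251 / 2825 = 0.7968
Eligible share of unknowns = 0.7968 × 565 = 450.19
Denom = 2251 + 450.19 = 2701.19
RR3 = 1078 / 2701.19 = 0.3991
Difference = 39.91 − 38.28 = 1.63 percentage points

1.6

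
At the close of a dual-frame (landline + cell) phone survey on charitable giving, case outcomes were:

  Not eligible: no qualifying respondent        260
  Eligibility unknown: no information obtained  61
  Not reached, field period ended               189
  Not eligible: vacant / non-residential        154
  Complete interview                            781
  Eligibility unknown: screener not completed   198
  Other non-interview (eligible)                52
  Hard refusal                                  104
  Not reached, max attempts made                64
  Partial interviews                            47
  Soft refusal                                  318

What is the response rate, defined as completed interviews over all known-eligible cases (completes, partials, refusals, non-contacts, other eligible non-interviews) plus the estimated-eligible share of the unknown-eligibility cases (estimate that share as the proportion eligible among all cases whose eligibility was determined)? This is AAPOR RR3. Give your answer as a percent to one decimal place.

44.4%

Refusals = 104 + 318 = 422
No contact after all attempts = 189 + 64 = 253
Unknown eligibility = 198 + 61 = 259
Screened out, ineligible = 260 + 154 = 414
Top = 781
Known eligible = 781 + 47 + 422 + 253 + 52 = 1555
e = 1555 / (1555 + 414) = 1555 / 1969 = 0.7897
Eligible share of unknowns = 0.7897 × 259 = 204.53
Denominator = 1555 + 204.53 = 1759.53
RR3 = 781 / 1759.53 = 0.4439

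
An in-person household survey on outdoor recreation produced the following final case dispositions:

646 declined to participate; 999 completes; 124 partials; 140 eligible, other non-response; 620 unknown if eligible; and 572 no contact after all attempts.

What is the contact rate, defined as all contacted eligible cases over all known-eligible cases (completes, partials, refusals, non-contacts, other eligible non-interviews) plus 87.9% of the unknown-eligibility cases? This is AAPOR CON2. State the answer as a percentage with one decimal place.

63.1%

Numerator: 999 + 124 + 646 + 140 = 1909
Determined eligible: 999 + 124 + 646 + 572 + 140 = 2481
e × U: 0.8790 × 620 = 544.98
Base: 2481 + 544.98 = 3025.98
CON2 = 1909 / 3025.98 = 0.6309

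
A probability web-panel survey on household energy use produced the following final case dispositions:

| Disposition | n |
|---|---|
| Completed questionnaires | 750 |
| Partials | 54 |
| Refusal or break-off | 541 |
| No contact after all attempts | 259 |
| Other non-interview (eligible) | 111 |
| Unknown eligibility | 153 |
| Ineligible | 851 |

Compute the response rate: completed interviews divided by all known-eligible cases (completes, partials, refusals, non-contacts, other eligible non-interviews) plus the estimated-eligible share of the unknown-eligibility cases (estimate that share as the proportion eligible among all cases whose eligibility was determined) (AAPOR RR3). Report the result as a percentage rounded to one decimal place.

41.3%

Top → 750
Known eligible → 750 + 54 + 541 + 259 + 111 = 1715
e = 1715 / (1715 + 851) = 1715 / 2566 = 0.6684
Estimated eligible among unknowns → 0.6684 × 153 = 102.27
Denominator → 1715 + 102.27 = 1817.27
RR3 = 750 / 1817.27 = 0.4127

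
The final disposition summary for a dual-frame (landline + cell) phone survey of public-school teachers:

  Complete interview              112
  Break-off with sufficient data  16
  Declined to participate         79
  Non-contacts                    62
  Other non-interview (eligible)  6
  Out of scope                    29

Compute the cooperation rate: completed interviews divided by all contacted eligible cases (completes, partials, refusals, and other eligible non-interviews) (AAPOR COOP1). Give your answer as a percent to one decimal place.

52.6%

Numerator: 112
Base: 112 + 16 + 79 + 6 = 213
COOP1 = 112 / 213 = 0.5258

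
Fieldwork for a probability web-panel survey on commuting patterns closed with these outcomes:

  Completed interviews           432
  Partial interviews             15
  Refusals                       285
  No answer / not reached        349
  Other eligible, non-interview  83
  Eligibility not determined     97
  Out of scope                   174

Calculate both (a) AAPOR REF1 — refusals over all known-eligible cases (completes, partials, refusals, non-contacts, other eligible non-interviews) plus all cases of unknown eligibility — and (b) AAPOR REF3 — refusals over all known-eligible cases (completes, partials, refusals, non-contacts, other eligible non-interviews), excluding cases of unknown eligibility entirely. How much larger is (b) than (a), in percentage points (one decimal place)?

1.9

Num: 285
Denom: 432 + 15 + 285 + 349 + 83 + 97 = 1261
REF1 = 285 / 1261 = 0.2260
Denom: 432 + 15 + 285 + 349 + 83 = 1164
REF3 = 285 / 1164 = 0.2448
Difference = 24.48 − 22.60 = 1.88 percentage points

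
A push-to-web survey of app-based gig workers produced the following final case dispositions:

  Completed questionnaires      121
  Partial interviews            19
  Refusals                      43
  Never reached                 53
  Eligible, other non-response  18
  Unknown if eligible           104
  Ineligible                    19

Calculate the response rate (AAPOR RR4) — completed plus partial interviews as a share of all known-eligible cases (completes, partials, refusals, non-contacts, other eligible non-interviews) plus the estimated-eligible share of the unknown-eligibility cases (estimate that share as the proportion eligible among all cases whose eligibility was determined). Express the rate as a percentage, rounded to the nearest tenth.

Num → 121 + 19 = 140
Eligible (known) → 121 + 19 + 43 + 53 + 18 = 254
e = 254 / (254 + 19) = 254 / 273 = 0.9304
Eligible share of unknowns → 0.9304 × 104 = 96.76
Base → 254 + 96.76 = 350.76
RR4 = 140 / 350.76 = 0.3991

39.9%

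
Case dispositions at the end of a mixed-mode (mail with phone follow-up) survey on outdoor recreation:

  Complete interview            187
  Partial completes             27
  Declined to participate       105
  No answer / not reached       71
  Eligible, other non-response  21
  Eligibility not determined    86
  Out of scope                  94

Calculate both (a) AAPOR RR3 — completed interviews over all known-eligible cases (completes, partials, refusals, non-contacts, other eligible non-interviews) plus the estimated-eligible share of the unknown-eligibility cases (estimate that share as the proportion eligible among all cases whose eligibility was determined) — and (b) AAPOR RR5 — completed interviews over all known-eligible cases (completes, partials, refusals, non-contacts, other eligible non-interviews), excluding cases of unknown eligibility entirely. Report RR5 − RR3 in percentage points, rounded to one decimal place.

Num = 187
Eligible (known) = 187 + 27 + 105 + 71 + 21 = 411
e = 411 / (411 + 94) = 411 / 505 = 0.8139
e × U = 0.8139 × 86 = 70.00
Base = 411 + 70.00 = 481.00
RR3 = 187 / 481.00 = 0.3888
Base = 187 + 27 + 105 + 71 + 21 = 411
RR5 = 187 / 411 = 0.4550
Difference = 45.50 − 38.88 = 6.62 percentage points

6.6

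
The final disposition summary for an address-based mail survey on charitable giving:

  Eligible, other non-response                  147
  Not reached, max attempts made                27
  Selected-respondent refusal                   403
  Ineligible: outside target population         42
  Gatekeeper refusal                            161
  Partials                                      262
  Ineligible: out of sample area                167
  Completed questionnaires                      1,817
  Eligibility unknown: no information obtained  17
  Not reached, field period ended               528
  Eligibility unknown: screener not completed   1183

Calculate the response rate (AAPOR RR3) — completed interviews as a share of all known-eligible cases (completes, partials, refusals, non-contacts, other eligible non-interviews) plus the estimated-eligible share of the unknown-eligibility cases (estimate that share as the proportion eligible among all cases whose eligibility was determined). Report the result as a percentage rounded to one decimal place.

Declined to participate = 161 + 403 = 564
No answer / not reached = 528 + 27 = 555
Unknown if eligible = 1183 + 17 = 1200
Out of scope = 42 + 167 = 209
Top = 1817
Eligible (known) = 1817 + 262 + 564 + 555 + 147 = 3345
e = 3345 / (3345 + 209) = 3345 / 3554 = 0.9412
e × U = 0.9412 × 1200 = 1129.44
Denominator = 3345 + 1129.44 = 4474.44
RR3 = 1817 / 4474.44 = 0.4061

40.6%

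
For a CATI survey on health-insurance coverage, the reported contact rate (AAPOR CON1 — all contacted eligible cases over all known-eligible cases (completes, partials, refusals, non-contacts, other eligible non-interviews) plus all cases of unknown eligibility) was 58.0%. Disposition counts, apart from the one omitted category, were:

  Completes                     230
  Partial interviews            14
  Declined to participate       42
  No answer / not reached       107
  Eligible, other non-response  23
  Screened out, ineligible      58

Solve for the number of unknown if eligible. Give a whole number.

Numerator = 230 + 14 + 42 + 23 = 309
CON1 = 309 / D = 0.580
D = 309 / 0.580 = 532.8
Remaining denominator categories sum to 416
unknown if eligible = 532.8 − 416 ≈ 117

117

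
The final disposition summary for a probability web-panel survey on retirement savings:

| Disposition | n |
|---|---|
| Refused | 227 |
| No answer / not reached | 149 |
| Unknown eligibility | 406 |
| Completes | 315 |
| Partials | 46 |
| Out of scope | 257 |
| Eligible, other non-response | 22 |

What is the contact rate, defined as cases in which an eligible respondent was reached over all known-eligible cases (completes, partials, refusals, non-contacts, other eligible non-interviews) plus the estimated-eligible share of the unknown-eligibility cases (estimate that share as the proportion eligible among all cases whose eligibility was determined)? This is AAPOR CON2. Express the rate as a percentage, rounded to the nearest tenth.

57.4%

Numerator → 315 + 46 + 227 + 22 = 610
Known eligible → 315 + 46 + 227 + 149 + 22 = 759
e = 759 / (759 + 257) = 759 / 1016 = 0.7470
Eligible share of unknowns → 0.7470 × 406 = 303.28
Base → 759 + 303.28 = 1062.28
CON2 = 610 / 1062.28 = 0.5742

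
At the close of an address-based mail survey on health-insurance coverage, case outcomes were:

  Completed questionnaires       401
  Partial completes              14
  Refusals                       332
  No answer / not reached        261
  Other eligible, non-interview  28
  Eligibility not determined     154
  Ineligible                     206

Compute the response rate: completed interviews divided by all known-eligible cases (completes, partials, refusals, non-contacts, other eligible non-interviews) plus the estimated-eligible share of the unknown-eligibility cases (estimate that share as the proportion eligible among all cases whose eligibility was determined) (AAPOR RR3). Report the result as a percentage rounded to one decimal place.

Numerator: 401
Determined eligible: 401 + 14 + 332 + 261 + 28 = 1036
e = 1036 / (1036 + 206) = 1036 / 1242 = 0.8341
Eligible share of unknowns: 0.8341 × 154 = 128.45
Base: 1036 + 128.45 = 1164.45
RR3 = 401 / 1164.45 = 0.3444

34.4%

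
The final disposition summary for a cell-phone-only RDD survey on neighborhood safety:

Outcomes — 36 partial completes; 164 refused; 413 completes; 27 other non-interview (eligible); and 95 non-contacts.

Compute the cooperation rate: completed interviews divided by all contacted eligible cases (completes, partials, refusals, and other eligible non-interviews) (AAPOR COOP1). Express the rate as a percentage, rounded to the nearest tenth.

64.5%

Numerator = 413
Denom = 413 + 36 + 164 + 27 = 640
COOP1 = 413 / 640 = 0.6453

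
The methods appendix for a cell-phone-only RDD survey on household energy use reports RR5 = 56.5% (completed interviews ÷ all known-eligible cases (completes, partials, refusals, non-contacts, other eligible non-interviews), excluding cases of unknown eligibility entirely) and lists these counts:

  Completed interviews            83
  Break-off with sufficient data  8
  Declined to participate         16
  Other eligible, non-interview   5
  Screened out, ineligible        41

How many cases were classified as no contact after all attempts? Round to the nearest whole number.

35

RR5 = 83 / D = 0.565
D = 83 / 0.565 = 146.9
Remaining denominator categories sum to 112
no contact after all attempts = 146.9 − 112 ≈ 35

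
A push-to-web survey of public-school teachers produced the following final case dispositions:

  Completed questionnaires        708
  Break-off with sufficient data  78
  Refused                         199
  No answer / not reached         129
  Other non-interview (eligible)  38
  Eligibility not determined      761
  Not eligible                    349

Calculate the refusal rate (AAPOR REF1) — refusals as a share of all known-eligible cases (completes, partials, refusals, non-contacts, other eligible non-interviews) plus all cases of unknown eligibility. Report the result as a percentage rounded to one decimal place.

Num → 199
Denom → 708 + 78 + 199 + 129 + 38 + 761 = 1913
REF1 = 199 / 1913 = 0.1040

10.4%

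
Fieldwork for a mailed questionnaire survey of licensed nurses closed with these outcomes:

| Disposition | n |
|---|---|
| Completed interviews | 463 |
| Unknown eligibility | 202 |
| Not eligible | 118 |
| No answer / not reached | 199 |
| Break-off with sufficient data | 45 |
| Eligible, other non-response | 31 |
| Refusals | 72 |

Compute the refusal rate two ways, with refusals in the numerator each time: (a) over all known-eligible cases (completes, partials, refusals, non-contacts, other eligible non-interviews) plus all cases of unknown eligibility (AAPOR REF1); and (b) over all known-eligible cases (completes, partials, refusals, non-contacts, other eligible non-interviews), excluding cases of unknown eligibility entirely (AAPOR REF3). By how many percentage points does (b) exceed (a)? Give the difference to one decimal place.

Top → 72
Denominator → 463 + 45 + 72 + 199 + 31 + 202 = 1012
REF1 = 72 / 1012 = 0.0711
Denominator → 463 + 45 + 72 + 199 + 31 = 810
REF3 = 72 / 810 = 0.0889
Difference = 8.89 − 7.11 = 1.78 percentage points

1.8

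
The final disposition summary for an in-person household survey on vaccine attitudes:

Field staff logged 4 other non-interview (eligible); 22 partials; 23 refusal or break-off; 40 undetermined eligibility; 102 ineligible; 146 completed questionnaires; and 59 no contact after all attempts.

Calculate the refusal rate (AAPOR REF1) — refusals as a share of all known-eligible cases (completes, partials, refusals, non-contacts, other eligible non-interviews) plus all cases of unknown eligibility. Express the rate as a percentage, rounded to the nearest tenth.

Top → 23
Base → 146 + 22 + 23 + 59 + 4 + 40 = 294
REF1 = 23 / 294 = 0.0782

7.8%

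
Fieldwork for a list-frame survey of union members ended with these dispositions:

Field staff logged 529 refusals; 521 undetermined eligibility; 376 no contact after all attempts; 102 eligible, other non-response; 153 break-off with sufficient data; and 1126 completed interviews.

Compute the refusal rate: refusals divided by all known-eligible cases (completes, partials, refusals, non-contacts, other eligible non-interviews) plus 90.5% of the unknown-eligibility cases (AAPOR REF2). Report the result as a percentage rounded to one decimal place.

Numerator = 529
Eligible (known) = 1126 + 153 + 529 + 376 + 102 = 2286
Eligible share of unknowns = 0.9050 × 521 = 471.50
Base = 2286 + 471.50 = 2757.50
REF2 = 529 / 2757.50 = 0.1918

19.2%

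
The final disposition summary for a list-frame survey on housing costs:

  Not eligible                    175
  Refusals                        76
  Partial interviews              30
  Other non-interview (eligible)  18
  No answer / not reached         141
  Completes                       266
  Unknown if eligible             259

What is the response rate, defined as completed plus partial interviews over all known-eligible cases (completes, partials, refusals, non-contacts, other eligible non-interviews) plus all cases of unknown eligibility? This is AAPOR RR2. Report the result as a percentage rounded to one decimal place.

37.5%

Top → 266 + 30 = 296
Denominator → 266 + 30 + 76 + 141 + 18 + 259 = 790
RR2 = 296 / 790 = 0.3747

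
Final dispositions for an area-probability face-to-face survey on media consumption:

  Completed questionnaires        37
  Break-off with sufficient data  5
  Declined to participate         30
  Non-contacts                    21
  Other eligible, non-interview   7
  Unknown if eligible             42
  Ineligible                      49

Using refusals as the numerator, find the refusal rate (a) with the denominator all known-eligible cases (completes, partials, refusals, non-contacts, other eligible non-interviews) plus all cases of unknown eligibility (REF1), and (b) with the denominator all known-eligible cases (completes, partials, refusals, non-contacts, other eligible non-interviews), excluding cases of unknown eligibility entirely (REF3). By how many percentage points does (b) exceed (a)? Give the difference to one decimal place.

8.9

Num → 30
Denom → 37 + 5 + 30 + 21 + 7 + 42 = 142
REF1 = 30 / 142 = 0.2113
Denom → 37 + 5 + 30 + 21 + 7 = 100
REF3 = 30 / 100 = 0.3000
Difference = 30.00 − 21.13 = 8.87 percentage points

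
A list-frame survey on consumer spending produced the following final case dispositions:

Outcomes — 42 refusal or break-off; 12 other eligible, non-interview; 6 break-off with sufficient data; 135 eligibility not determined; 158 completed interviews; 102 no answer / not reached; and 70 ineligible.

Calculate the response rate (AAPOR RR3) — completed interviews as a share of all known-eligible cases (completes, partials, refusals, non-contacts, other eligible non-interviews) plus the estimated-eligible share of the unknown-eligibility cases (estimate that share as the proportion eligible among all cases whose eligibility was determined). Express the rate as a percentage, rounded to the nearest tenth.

36.7%

Numerator: 158
Determined eligible: 158 + 6 + 42 + 102 + 12 = 320
e = 320 / (320 + 70) = 320 / 390 = 0.8205
Eligible share of unknowns: 0.8205 × 135 = 110.77
Base: 320 + 110.77 = 430.77
RR3 = 158 / 430.77 = 0.3668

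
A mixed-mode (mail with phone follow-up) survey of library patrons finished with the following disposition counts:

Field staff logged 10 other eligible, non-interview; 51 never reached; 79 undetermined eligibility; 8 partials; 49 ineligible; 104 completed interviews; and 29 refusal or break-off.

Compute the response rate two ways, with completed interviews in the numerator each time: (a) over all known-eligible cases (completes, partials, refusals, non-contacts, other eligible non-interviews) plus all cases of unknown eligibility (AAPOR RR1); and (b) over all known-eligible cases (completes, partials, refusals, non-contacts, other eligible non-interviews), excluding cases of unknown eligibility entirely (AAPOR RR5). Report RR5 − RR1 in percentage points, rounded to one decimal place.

14.5

Numerator = 104
Denominator = 104 + 8 + 29 + 51 + 10 + 79 = 281
RR1 = 104 / 281 = 0.3701
Denominator = 104 + 8 + 29 + 51 + 10 = 202
RR5 = 104 / 202 = 0.5149
Difference = 51.49 − 37.01 = 14.48 percentage points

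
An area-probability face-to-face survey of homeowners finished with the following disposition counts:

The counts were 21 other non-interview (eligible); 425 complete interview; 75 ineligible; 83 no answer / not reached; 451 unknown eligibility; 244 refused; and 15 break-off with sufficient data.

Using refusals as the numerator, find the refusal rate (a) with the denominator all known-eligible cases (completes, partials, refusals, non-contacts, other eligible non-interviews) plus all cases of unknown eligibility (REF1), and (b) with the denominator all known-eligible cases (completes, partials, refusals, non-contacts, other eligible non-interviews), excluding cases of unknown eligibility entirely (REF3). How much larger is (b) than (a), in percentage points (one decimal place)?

11.3

Top: 244
Denominator: 425 + 15 + 244 + 83 + 21 + 451 = 1239
REF1 = 244 / 1239 = 0.1969
Denominator: 425 + 15 + 244 + 83 + 21 = 788
REF3 = 244 / 788 = 0.3096
Difference = 30.96 − 19.69 = 11.27 percentage points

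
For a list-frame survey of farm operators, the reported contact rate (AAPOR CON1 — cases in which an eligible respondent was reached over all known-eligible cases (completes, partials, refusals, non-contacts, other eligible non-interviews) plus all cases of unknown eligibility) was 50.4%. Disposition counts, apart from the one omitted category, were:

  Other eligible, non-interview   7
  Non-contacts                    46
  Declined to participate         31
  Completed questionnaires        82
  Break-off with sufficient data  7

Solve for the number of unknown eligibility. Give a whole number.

79

Numerator = 82 + 7 + 31 + 7 = 127
CON1 = 127 / D = 0.504
D = 127 / 0.504 = 252.0
Other denominator terms total 173
unknown eligibility = 252.0 − 173 ≈ 79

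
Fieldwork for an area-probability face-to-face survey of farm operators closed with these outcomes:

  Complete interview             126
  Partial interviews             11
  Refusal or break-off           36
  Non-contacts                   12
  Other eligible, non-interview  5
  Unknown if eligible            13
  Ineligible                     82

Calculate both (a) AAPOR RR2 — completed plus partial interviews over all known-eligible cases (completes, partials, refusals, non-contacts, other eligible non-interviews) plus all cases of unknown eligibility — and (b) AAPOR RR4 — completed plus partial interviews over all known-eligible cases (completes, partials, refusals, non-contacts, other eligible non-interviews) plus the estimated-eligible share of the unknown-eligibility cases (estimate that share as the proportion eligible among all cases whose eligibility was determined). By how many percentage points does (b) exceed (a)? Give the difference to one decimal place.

Num → 126 + 11 = 137
Base → 126 + 11 + 36 + 12 + 5 + 13 = 203
RR2 = 137 / 203 = 0.6749
Known eligible → 126 + 11 + 36 + 12 + 5 = 190
e = 190 / (190 + 82) = 190 / 272 = 0.6985
Estimated eligible among unknowns → 0.6985 × 13 = 9.08
Base → 190 + 9.08 = 199.08
RR4 = 137 / 199.08 = 0.6882
Difference = 68.82 − 67.49 = 1.33 percentage points

1.3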